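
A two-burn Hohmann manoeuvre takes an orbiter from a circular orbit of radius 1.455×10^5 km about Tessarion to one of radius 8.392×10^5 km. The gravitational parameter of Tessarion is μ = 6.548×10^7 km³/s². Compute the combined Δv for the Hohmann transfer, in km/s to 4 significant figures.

Δv = 10.51 km/s

Semi-major axis of the transfer orbit: a_t = (1.455×10^5 + 8.392×10^5)/2 = 4.9235×10^5 km.
Circular speed at r₁: v₁ = √(μ/r₁) = √(6.548×10^7/1.455×10^5) = 21.214 km/s.
Transfer-orbit speed at r₁ (v² = μ(2/r − 1/a)): v_p = √[μ(2/r₁ − 1/a_t)] = 27.696 km/s.
First burn Δv₁ = |v_p − v₁| = 6.482 km/s.
At r₂, v₂ = √(μ/r₂) = 8.833 km/s.
Transfer-orbit speed at r₂: v_a = √[μ(2/r₂ − 1/a_t)] = 4.802 km/s.
Second burn Δv₂ = |v₂ − v_a| = 4.031 km/s.
Total Δv = Δv₁ + Δv₂ = 10.51 km/s.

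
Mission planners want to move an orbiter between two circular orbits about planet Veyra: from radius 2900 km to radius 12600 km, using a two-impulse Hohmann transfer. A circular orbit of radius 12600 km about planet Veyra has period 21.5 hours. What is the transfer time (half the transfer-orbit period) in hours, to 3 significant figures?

From Kepler's third law T² = 4π²r³/μ at r = 12600 km, T = 21.5 hours = 21.5 × 3600 s = 77400 s: μ = 4π²r³/T² = 13182.2 km³/s².
Semi-major axis of the transfer orbit: a_t = (2900 + 12600)/2 = 7750 km.
By Kepler's third law the transfer-orbit period is T = 2π√(a_t³/μ), so t = T/2 = 18670 s.
Converting: 18670 s ÷ 3600 s/hour = 5.19 hours.

t = 5.19 hours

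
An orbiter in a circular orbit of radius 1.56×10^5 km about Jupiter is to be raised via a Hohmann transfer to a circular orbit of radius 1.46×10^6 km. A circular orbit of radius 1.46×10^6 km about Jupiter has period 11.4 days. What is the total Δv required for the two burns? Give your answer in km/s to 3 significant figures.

Δv = 15.0 km/s

From Kepler's third law T² = 4π²r³/μ at r = 1.46×10^6 km, T = 11.4 days = 11.4 × 86400 s = 9.8496×10^5 s: μ = 4π²r³/T² = 1.26643×10^8 km³/s².
Semi-major axis of the transfer orbit: a_t = (1.560×10^5 + 1.460×10^6)/2 = 8.080×10^5 km.
At r₁ the circular-orbit speed is v₁ = √(μ/r₁) = 28.492 km/s.
On the transfer ellipse at r₁, vis-viva equation gives v_p = √[μ(2/r₁ − 1/a_t)] = 38.300 km/s.
First burn Δv₁ = |v_p − v₁| = 9.808 km/s.
At r₂, v₂ = √(μ/r₂) = 9.3135 km/s.
Transfer-orbit speed at r₂: v_a = √[μ(2/r₂ − 1/a_t)] = 4.0923 km/s.
Second burn Δv₂ = |v₂ − v_a| = 5.221 km/s.
Δv = Δv₁ + Δv₂ = 9.808 + 5.221 = 15.03 km/s.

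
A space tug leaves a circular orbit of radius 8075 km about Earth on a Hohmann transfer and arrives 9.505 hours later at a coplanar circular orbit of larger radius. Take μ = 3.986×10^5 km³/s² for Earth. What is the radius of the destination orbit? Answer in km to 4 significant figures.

Transfer time t = 9.505 hours = 34218 s, and t = π√(a_t³/μ).
So a_t = (μ t²/π²)^(1/3) = (3.986×10^5 × (34218)² / π²)^(1/3) = 36162 km.
Since a_t = (r₁ + r₂)/2, r₂ = 2a_t − r₁ = 2×36162 − 8075 = 64249 km.

r₂ = 64250 km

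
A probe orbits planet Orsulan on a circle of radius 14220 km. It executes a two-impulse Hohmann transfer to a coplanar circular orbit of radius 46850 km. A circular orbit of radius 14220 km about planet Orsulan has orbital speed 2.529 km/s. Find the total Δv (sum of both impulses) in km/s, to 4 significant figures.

Δv = 1.046 km/s

From the circular-orbit relation v² = μ/r at r = 14220 km: μ = v²r = (2.529)² × 14220 = 90948.9 km³/s².
The Hohmann ellipse has a_t = (r₁ + r₂)/2 = 30535 km.
Circular speed at r₁: v₁ = √(μ/r₁) = √(90948.9/14220) = 2.5290 km/s.
Transfer-orbit speed at r₁ (vis-viva): v_p = √[μ(2/r₁ − 1/a_t)] = 3.1326 km/s.
First burn Δv₁ = |v_p − v₁| = 0.6036 km/s.
Circular speed at r₂: v₂ = √(μ/r₂) = 1.3933 km/s.
Transfer-orbit speed at r₂: v_a = √[μ(2/r₂ − 1/a_t)] = 0.95081 km/s.
Second burn Δv₂ = |v₂ − v_a| = 0.4425 km/s.
Δv = Δv₁ + Δv₂ = 0.6036 + 0.4425 = 1.046 km/s.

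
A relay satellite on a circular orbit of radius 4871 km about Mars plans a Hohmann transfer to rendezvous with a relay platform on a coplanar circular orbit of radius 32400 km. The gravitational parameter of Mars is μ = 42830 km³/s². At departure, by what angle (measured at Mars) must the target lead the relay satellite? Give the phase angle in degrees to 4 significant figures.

φ = 101.5°

The Hohmann ellipse has a_t = (r₁ + r₂)/2 = 18635.5 km.
Transfer time t = π√(a_t³/μ) = 38618 s.
Target angular speed ω₂ = √(μ/r₂³) = 3.5486×10^-5 rad/s.
Angle swept by the target during transfer: ω₂·t = 1.3704 rad = 78.52°.
The relay satellite traverses 180° on the transfer ellipse, so the target must lead by 180° − 78.52° = 101.5°.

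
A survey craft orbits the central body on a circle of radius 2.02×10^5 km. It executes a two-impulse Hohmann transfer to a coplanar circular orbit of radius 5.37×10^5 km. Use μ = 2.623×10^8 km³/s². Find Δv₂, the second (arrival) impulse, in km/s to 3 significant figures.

Semi-major axis of the transfer orbit: a_t = (2.020×10^5 + 5.370×10^5)/2 = 3.695×10^5 km.
On the circular orbit at r = 5.370×10^5 km, v_c = √(μ/r) = 22.10 km/s.
Vis-viva on the transfer ellipse at r = 5.370×10^5 km gives v_t = √[μ(2/r − 1/a_t)] = 16.34 km/s.
Δv₂ = |v_t − v_c| = |16.34 − 22.10| = 5.760 km/s.

Δv₂ = 5.76 km/s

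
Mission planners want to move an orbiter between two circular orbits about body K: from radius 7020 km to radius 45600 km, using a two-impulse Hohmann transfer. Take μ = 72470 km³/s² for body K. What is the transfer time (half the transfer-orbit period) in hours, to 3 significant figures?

Semi-major axis of the transfer orbit: a_t = (7020 + 45600)/2 = 26310 km.
By Kepler's third law the transfer-orbit period is T = 2π√(a_t³/μ), so t = T/2 = 49800 s.
Converting: 49800 s ÷ 3600 s/hour = 13.8 hours.

t = 13.8 hours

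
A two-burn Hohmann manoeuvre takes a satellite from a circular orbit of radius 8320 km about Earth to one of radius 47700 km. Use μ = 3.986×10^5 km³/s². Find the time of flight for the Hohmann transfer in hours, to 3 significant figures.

Transfer-ellipse semi-major axis a_t = (r₁ + r₂)/2 = (8320 + 47700)/2 = 28010 km.
Half the transfer-orbit period gives t = π√(a_t³/μ) = 23330 s.
Converting: 23330 s ÷ 3600 s/hour = 6.48 hours.

t = 6.48 hours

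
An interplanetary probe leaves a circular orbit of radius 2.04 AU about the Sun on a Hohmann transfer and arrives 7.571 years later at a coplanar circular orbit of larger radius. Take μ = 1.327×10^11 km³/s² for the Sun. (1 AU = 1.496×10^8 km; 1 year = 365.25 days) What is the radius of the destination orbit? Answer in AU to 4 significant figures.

r₂ = 10.20 AU

In km: r₁ = 2.04 × 1.496×10^8 = 3.05184×10^8 km.
Transfer time t = 7.571 years × 365.25 × 86400 s = 2.389225896×10^8 s, and t = π√(a_t³/μ).
So a_t = (μ t²/π²)^(1/3) = (1.327×10^11 × (2.389225896×10^8)² / π²)^(1/3) = 9.1558×10^8 km.
Since a_t = (r₁ + r₂)/2, r₂ = 2a_t − r₁ = 2×9.1558×10^8 − 3.05184×10^8 = 1.525976×10^9 km.
In AU: r₂ = 1.525976×10^9 / 1.496×10^8 = 10.20 AU.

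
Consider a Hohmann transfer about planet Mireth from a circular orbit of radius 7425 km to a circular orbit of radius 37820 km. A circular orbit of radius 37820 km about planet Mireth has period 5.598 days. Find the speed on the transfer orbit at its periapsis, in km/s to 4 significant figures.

v = 1.434 km/s

From Kepler's third law T² = 4π²r³/μ at r = 37820 km, T = 5.598 days = 5.598 × 86400 s = 4.836672×10^5 s: μ = 4π²r³/T² = 9129.16 km³/s².
The Hohmann ellipse has a_t = (r₁ + r₂)/2 = 22622.5 km.
At periapsis, r = 7425 km.
Vis-viva: v = √[μ(2/r − 1/a_t)] = √[9129.16 × (2/7425 − 1/22622.5)] = 1.434 km/s.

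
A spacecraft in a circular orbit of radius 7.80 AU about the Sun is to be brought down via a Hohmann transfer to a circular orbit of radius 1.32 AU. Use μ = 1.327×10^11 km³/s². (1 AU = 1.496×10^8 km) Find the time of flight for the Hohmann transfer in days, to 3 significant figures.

t = 1780 days

In km: r₁ = 7.80 × 1.496×10^8 = 1.16688×10^9 km; r₂ = 1.32 × 1.496×10^8 = 1.97472×10^8 km.
Transfer-ellipse semi-major axis a_t = (r₁ + r₂)/2 = (1.16688×10^9 + 1.97472×10^8)/2 = 6.82176×10^8 km.
Transfer time t = π√(a_t³/μ) = π√((6.82176×10^8)³ / 1.327×10^11) = 1.537×10^8 s.
Converting: 1.537×10^8 s ÷ 86400 s/day = 1780 days.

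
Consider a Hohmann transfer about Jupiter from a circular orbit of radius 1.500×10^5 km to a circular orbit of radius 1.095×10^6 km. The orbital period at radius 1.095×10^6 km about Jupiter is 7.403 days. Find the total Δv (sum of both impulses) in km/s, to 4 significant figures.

Δv = 14.96 km/s

From Kepler's third law T² = 4π²r³/μ at r = 1.095×10^6 km, T = 7.403 days = 7.403 × 86400 s = 6.396192×10^5 s: μ = 4π²r³/T² = 1.26695×10^8 km³/s².
The Hohmann ellipse has a_t = (r₁ + r₂)/2 = 6.225×10^5 km.
At r₁ the circular-orbit speed is v₁ = √(μ/r₁) = 29.0626 km/s.
Transfer-orbit speed at r₁ (v² = μ(2/r − 1/a)): v_p = √[μ(2/r₁ − 1/a_t)] = 38.5453 km/s.
First burn Δv₁ = |v_p − v₁| = 9.483 km/s.
Circular speed at r₂: v₂ = √(μ/r₂) = 10.7565 km/s.
Transfer-orbit speed at r₂: v_a = √[μ(2/r₂ − 1/a_t)] = 5.28018 km/s.
Second burn Δv₂ = |v₂ − v_a| = 5.476 km/s.
Total Δv = Δv₁ + Δv₂ = 14.96 km/s.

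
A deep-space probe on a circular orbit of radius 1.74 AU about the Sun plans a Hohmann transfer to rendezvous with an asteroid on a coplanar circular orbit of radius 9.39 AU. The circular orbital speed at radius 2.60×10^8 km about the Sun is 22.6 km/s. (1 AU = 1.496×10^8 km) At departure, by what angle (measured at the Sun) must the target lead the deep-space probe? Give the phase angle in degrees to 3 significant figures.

From the circular-orbit relation v² = μ/r at r = 2.60×10^8 km: μ = v²r = (22.6)² × 2.60×10^8 = 1.32798×10^11 km³/s².
In km: r₁ = 1.74 × 1.496×10^8 = 2.60304×10^8 km; r₂ = 9.39 × 1.496×10^8 = 1.404744×10^9 km.
Semi-major axis of the transfer orbit: a_t = (2.60304×10^8 + 1.404744×10^9)/2 = 8.32524×10^8 km.
Transfer time t = π√(a_t³/μ) = 2.071×10^8 s.
The target's mean motion on its circular orbit is ω₂ = √(μ/r₂³) = 6.921×10^-9 rad/s.
Angle swept by the target during transfer: ω₂·t = 1.4333 rad = 82.12°.
The deep-space probe traverses 180° on the transfer ellipse, so the target must lead by 180° − 82.12° = 97.9°.

φ = 97.9°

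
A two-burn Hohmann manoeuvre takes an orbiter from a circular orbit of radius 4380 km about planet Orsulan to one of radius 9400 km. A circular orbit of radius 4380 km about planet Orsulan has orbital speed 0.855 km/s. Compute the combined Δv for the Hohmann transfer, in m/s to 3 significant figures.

Δv = 262 m/s

From the circular-orbit relation v² = μ/r at r = 4380 km: μ = v²r = (0.855)² × 4380 = 3201.89 km³/s².
Transfer-ellipse semi-major axis a_t = (r₁ + r₂)/2 = (4380 + 9400)/2 = 6890 km.
At r₁ the circular-orbit speed is v₁ = √(μ/r₁) = 0.8550 km/s.
On the transfer ellipse at r₁, vis-viva gives v_p = √[μ(2/r₁ − 1/a_t)] = 0.9987 km/s.
First burn Δv₁ = |v_p − v₁| = 0.1437 km/s.
At r₂, v₂ = √(μ/r₂) = 0.5836 km/s.
Transfer-orbit speed at r₂: v_a = √[μ(2/r₂ − 1/a_t)] = 0.4653 km/s.
Second burn Δv₂ = |v₂ − v_a| = 0.1183 km/s.
Δv = Δv₁ + Δv₂ = 0.1437 + 0.1183 = 0.2620 km/s.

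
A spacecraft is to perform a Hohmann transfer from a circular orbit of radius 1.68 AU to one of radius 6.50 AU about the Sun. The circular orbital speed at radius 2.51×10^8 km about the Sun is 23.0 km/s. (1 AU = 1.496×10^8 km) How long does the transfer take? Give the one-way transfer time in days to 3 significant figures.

From the circular-orbit relation v² = μ/r at r = 2.51×10^8 km: μ = v²r = (23.0)² × 2.51×10^8 = 1.32779×10^11 km³/s².
In km: r₁ = 1.68 × 1.496×10^8 = 2.51328×10^8 km; r₂ = 6.50 × 1.496×10^8 = 9.724×10^8 km.
Semi-major axis of the transfer orbit: a_t = (2.51328×10^8 + 9.724×10^8)/2 = 6.11864×10^8 km.
Half the transfer-orbit period gives t = π√(a_t³/μ) = 1.305×10^8 s.
Converting: 1.305×10^8 s ÷ 86400 s/day = 1510 days.

t = 1510 days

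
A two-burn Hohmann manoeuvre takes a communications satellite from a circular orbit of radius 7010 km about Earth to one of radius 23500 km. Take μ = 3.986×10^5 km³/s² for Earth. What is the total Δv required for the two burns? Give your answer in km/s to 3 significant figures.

Δv = 3.15 km/s

Transfer-ellipse semi-major axis a_t = (r₁ + r₂)/2 = (7010 + 23500)/2 = 15255 km.
Circular speed at r₁: v₁ = √(μ/r₁) = √(3.986×10^5/7010) = 7.5407 km/s.
On the transfer ellipse at r₁, vis-viva equation gives v_p = √[μ(2/r₁ − 1/a_t)] = 9.3592 km/s.
First burn Δv₁ = |v_p − v₁| = 1.8185 km/s.
At r₂, v₂ = √(μ/r₂) = 4.11846 km/s.
Transfer-orbit speed at r₂: v_a = √[μ(2/r₂ − 1/a_t)] = 2.79182 km/s.
Second burn Δv₂ = |v₂ − v_a| = 1.3266 km/s.
Total Δv = Δv₁ + Δv₂ = 3.145 km/s.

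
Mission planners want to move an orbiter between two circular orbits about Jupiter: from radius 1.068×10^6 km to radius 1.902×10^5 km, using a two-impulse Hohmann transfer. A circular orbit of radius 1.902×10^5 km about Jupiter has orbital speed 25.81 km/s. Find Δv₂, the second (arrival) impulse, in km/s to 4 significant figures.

From the circular-orbit relation v² = μ/r at r = 1.902×10^5 km: μ = v²r = (25.81)² × 1.902×10^5 = 1.26703×10^8 km³/s².
Transfer-ellipse semi-major axis a_t = (r₁ + r₂)/2 = (1.068×10^6 + 1.902×10^5)/2 = 6.291×10^5 km.
On the circular orbit at r = 1.902×10^5 km, v_c = √(μ/r) = 25.810 km/s.
Transfer-orbit speed at the same r (vis-viva, a = a_t): v_t = √[μ(2/r − 1/a_t)] = 33.629 km/s.
Δv₂ = |v_t − v_c| = |33.629 − 25.810| = 7.819 km/s.

Δv₂ = 7.819 km/s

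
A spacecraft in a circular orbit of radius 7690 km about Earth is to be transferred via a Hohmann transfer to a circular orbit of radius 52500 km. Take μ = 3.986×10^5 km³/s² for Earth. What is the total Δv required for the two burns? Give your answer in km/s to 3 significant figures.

Transfer-ellipse semi-major axis a_t = (r₁ + r₂)/2 = (7690 + 52500)/2 = 30095 km.
At r₁ the circular-orbit speed is v₁ = √(μ/r₁) = 7.1996 km/s.
On the transfer ellipse at r₁, vis-viva equation gives v_p = √[μ(2/r₁ − 1/a_t)] = 9.5091 km/s.
First burn Δv₁ = |v_p − v₁| = 2.3095 km/s.
Circular speed at r₂: v₂ = √(μ/r₂) = 2.75543 km/s.
Transfer-orbit speed at r₂: v_a = √[μ(2/r₂ − 1/a_t)] = 1.39285 km/s.
Second burn Δv₂ = |v₂ − v_a| = 1.3626 km/s.
Δv = Δv₁ + Δv₂ = 2.3095 + 1.3626 = 3.672 km/s.

Δv = 3.67 km/s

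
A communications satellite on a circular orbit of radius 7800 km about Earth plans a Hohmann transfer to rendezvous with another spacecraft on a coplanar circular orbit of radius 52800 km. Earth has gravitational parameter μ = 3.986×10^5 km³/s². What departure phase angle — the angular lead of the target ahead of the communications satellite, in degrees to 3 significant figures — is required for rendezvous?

Transfer-ellipse semi-major axis a_t = (r₁ + r₂)/2 = (7800 + 52800)/2 = 30300 km.
The half-period of the transfer ellipse is t = π√(a_t³/μ) = 26245 s.
Target angular speed ω₂ = √(μ/r₂³) = 5.2038×10^-5 rad/s.
Angle swept by the target during transfer: ω₂·t = 1.3657 rad = 78.25°.
The communications satellite traverses 180° on the transfer ellipse, so the target must lead by 180° − 78.25° = 102°.

φ = 102°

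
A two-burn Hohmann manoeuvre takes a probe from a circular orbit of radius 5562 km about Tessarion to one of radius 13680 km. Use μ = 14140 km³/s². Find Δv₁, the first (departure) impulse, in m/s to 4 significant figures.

Δv₁ = 306.8 m/s

Semi-major axis of the transfer orbit: a_t = (5562 + 13680)/2 = 9621 km.
On the circular orbit at r = 5562 km, v_c = √(μ/r) = 1.59444 km/s.
Transfer-orbit speed at the same r (vis-viva, a = a_t): v_t = √[μ(2/r − 1/a_t)] = 1.90126 km/s.
Δv₁ = |v_t − v_c| = |1.90126 − 1.59444| = 0.3068 km/s.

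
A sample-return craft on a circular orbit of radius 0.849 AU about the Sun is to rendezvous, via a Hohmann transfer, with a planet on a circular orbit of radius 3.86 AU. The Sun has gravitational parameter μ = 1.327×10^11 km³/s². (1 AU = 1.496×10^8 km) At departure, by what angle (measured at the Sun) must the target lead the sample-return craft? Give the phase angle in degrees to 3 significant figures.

φ = 94.2°

In km: r₁ = 0.849 × 1.496×10^8 = 1.270104×10^8 km; r₂ = 3.86 × 1.496×10^8 = 5.77456×10^8 km.
Transfer-ellipse semi-major axis a_t = (r₁ + r₂)/2 = (1.270104×10^8 + 5.77456×10^8)/2 = 3.522332×10^8 km.
Transfer time t = π√(a_t³/μ) = 5.70112×10^7 s.
Target angular speed ω₂ = √(μ/r₂³) = 2.62517×10^-8 rad/s.
Angle swept by the target during transfer: ω₂·t = 1.49664 rad = 85.751°.
The sample-return craft traverses 180° on the transfer ellipse, so the target must lead by 180° − 85.751° = 94.2°.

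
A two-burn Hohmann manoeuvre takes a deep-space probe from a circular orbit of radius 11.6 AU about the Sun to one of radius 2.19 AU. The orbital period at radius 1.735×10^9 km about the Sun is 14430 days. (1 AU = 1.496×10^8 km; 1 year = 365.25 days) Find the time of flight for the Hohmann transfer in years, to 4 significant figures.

t = 9.055 years

From Kepler's third law T² = 4π²r³/μ at r = 1.735×10^9 km, T = 14430 days = 14430 × 86400 s = 1.246752×10^9 s: μ = 4π²r³/T² = 1.32647×10^11 km³/s².
In km: r₁ = 11.6 × 1.496×10^8 = 1.73536×10^9 km; r₂ = 2.19 × 1.496×10^8 = 3.27624×10^8 km.
The Hohmann ellipse has a_t = (r₁ + r₂)/2 = 1.031492×10^9 km.
Half the transfer-orbit period gives t = π√(a_t³/μ) = 2.8576×10^8 s.
Converting: 2.8576×10^8 s ÷ 3.15576×10^7 s/year (365.25 × 86400) = 9.055 years.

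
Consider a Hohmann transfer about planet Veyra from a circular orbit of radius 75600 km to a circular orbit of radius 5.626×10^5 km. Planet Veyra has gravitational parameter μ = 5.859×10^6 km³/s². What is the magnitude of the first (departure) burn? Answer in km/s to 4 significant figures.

Semi-major axis of the transfer orbit: a_t = (75600 + 5.626×10^5)/2 = 3.191×10^5 km.
Circular speed at r = 75600 km: v_c = √(μ/r) = 8.8034 km/s.
Vis-viva on the transfer ellipse at r = 75600 km gives v_t = √[μ(2/r − 1/a_t)] = 11.689 km/s.
Δv₁ = |v_t − v_c| = |11.689 − 8.8034| = 2.886 km/s.

Δv₁ = 2.886 km/s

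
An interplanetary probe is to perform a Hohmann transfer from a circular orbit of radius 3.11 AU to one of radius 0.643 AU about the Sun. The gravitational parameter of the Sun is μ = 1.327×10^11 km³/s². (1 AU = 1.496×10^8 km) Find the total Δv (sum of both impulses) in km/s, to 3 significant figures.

In km: r₁ = 3.11 × 1.496×10^8 = 4.65256×10^8 km; r₂ = 0.643 × 1.496×10^8 = 9.61928×10^7 km.
The Hohmann ellipse has a_t = (r₁ + r₂)/2 = 2.807244×10^8 km.
Circular speed at r₁: v₁ = √(μ/r₁) = √(1.327×10^11/4.65256×10^8) = 16.8884 km/s.
On the transfer ellipse at r₁, vis-viva gives v_a = √[μ(2/r₁ − 1/a_t)] = 9.88600 km/s.
First burn Δv₁ = |v_a − v₁| = 7.0024 km/s.
Circular speed at r₂: v₂ = √(μ/r₂) = 37.142 km/s.
Transfer-orbit speed at r₂: v_p = √[μ(2/r₂ − 1/a_t)] = 47.816 km/s.
Second burn Δv₂ = |v₂ − v_p| = 10.674 km/s.
Δv = Δv₁ + Δv₂ = 7.0024 + 10.674 = 17.68 km/s.

Δv = 17.7 km/s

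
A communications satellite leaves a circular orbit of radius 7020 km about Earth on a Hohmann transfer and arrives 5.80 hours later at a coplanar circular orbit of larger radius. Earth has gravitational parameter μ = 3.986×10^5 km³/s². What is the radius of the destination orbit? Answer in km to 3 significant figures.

r₂ = 45000 km

Transfer time t = 5.80 hours = 20880 s, and t = π√(a_t³/μ).
So a_t = (μ t²/π²)^(1/3) = (3.986×10^5 × (20880)² / π²)^(1/3) = 26016 km.
Since a_t = (r₁ + r₂)/2, r₂ = 2a_t − r₁ = 2×26016 − 7020 = 45012 km.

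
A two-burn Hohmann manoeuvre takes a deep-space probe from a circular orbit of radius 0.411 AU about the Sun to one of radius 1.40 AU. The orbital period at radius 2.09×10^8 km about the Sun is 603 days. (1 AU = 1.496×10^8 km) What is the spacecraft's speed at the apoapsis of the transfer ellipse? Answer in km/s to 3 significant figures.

v = 17.0 km/s

From Kepler's third law T² = 4π²r³/μ at r = 2.09×10^8 km, T = 603 days = 603 × 86400 s = 5.20992×10^7 s: μ = 4π²r³/T² = 1.32781×10^11 km³/s².
In km: r₁ = 0.411 × 1.496×10^8 = 6.14856×10^7 km; r₂ = 1.40 × 1.496×10^8 = 2.0944×10^8 km.
Transfer-ellipse semi-major axis a_t = (r₁ + r₂)/2 = (6.14856×10^7 + 2.0944×10^8)/2 = 1.354628×10^8 km.
At apoapsis, r = 2.0944×10^8 km.
From the vis-viva equation, v = √[μ(2/r − 1/a_t)] = 16.96 km/s.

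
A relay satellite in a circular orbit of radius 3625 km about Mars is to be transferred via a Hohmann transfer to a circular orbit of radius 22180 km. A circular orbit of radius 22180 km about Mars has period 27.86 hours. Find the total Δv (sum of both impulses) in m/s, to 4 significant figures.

Δv = 1722 m/s

From Kepler's third law T² = 4π²r³/μ at r = 22180 km, T = 27.86 hours = 27.86 × 3600 s = 1.00296×10^5 s: μ = 4π²r³/T² = 42823.0 km³/s².
The Hohmann ellipse has a_t = (r₁ + r₂)/2 = 12902.5 km.
Circular speed at r₁: v₁ = √(μ/r₁) = √(42823.0/3625) = 3.437 km/s.
Transfer-orbit speed at r₁ (v² = μ(2/r − 1/a)): v_p = √[μ(2/r₁ − 1/a_t)] = 4.506 km/s.
First burn Δv₁ = |v_p − v₁| = 1.069 km/s.
At r₂, v₂ = √(μ/r₂) = 1.3895 km/s.
Transfer-orbit speed at r₂: v_a = √[μ(2/r₂ − 1/a_t)] = 0.73650 km/s.
Second burn Δv₂ = |v₂ − v_a| = 0.6530 km/s.
Δv = Δv₁ + Δv₂ = 1.069 + 0.6530 = 1.722 km/s.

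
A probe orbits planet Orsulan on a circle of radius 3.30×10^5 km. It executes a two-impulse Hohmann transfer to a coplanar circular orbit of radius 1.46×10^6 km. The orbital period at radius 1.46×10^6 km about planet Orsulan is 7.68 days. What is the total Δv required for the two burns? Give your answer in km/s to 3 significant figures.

Δv = 13.5 km/s

From Kepler's third law T² = 4π²r³/μ at r = 1.46×10^6 km, T = 7.68 days = 7.68 × 86400 s = 6.63552×10^5 s: μ = 4π²r³/T² = 2.79041×10^8 km³/s².
Semi-major axis of the transfer orbit: a_t = (3.300×10^5 + 1.460×10^6)/2 = 8.950×10^5 km.
Circular speed at r₁: v₁ = √(μ/r₁) = √(2.79041×10^8/3.300×10^5) = 29.079 km/s.
On the transfer ellipse at r₁, vis-viva gives v_p = √[μ(2/r₁ − 1/a_t)] = 37.140 km/s.
First burn Δv₁ = |v_p − v₁| = 8.061 km/s.
Circular speed at r₂: v₂ = √(μ/r₂) = 13.825 km/s.
Transfer-orbit speed at r₂: v_a = √[μ(2/r₂ − 1/a_t)] = 8.3947 km/s.
Second burn Δv₂ = |v₂ − v_a| = 5.430 km/s.
Δv = Δv₁ + Δv₂ = 8.061 + 5.430 = 13.49 km/s.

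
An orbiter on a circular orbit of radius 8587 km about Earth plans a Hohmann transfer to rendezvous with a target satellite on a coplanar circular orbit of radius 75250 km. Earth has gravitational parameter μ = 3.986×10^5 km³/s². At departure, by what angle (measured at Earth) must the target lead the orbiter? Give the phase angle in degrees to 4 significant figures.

φ = 105.2°

The Hohmann ellipse has a_t = (r₁ + r₂)/2 = 41918.5 km.
Transfer time t = π√(a_t³/μ) = 42706 s.
Target angular speed ω₂ = √(μ/r₂³) = 3.0585×10^-5 rad/s.
Angle swept by the target during transfer: ω₂·t = 1.3062 rad = 74.84°.
The orbiter traverses 180° on the transfer ellipse, so the target must lead by 180° − 74.84° = 105.2°.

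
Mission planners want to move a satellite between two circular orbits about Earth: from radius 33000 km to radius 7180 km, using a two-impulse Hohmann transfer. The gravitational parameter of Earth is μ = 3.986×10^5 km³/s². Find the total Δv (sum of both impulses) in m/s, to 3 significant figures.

Δv = 3500 m/s

The Hohmann ellipse has a_t = (r₁ + r₂)/2 = 20090 km.
At r₁ the circular-orbit speed is v₁ = √(μ/r₁) = 3.4755 km/s.
On the transfer ellipse at r₁, vis-viva gives v_a = √[μ(2/r₁ − 1/a_t)] = 2.0777 km/s.
First burn Δv₁ = |v_a − v₁| = 1.398 km/s.
At r₂, v₂ = √(μ/r₂) = 7.451 km/s.
Transfer-orbit speed at r₂: v_p = √[μ(2/r₂ − 1/a_t)] = 9.549 km/s.
Second burn Δv₂ = |v₂ − v_p| = 2.098 km/s.
Δv = Δv₁ + Δv₂ = 1.398 + 2.098 = 3.496 km/s.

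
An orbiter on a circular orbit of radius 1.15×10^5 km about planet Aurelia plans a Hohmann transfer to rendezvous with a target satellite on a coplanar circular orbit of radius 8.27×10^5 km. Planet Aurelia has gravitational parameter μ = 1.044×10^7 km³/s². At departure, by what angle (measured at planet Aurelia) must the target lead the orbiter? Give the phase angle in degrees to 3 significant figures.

φ = 103°

Semi-major axis of the transfer orbit: a_t = (1.150×10^5 + 8.270×10^5)/2 = 4.710×10^5 km.
Transfer time t = π√(a_t³/μ) = 3.1429×10^5 s.
The target's mean motion on its circular orbit is ω₂ = √(μ/r₂³) = 4.2963×10^-6 rad/s.
Angle swept by the target during transfer: ω₂·t = 1.3503 rad = 77.37°.
Arrival is 180° from departure on the ellipse, so φ = 180° − 77.37° = 103°.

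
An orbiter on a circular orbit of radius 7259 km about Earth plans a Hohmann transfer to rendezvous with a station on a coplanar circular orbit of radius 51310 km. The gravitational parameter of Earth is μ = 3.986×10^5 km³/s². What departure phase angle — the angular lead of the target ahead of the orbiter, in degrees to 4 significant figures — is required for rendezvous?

Semi-major axis of the transfer orbit: a_t = (7259 + 51310)/2 = 29284.5 km.
Transfer time t = π√(a_t³/μ) = 24937 s.
The target's mean motion on its circular orbit is ω₂ = √(μ/r₂³) = 5.4321×10^-5 rad/s.
Angle swept by the target during transfer: ω₂·t = 1.3546 rad = 77.61°.
Arrival is 180° from departure on the ellipse, so φ = 180° − 77.61° = 102.4°.

φ = 102.4°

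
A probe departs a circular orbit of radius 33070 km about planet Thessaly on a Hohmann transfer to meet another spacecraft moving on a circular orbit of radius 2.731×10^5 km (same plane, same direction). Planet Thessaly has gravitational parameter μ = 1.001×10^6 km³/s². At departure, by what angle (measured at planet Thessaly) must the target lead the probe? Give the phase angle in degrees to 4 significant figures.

The Hohmann ellipse has a_t = (r₁ + r₂)/2 = 1.53085×10^5 km.
Transfer time t = π√(a_t³/μ) = 1.8808×10^5 s.
The target's mean motion on its circular orbit is ω₂ = √(μ/r₂³) = 7.0103×10^-6 rad/s.
Angle swept by the target during transfer: ω₂·t = 1.3185 rad = 75.54°.
The probe traverses 180° on the transfer ellipse, so the target must lead by 180° − 75.54° = 104.5°.

φ = 104.5°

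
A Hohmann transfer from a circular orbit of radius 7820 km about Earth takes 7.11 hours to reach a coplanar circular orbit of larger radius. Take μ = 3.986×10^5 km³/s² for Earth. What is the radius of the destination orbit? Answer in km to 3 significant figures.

Transfer time t = 7.11 hours = 25596 s, and t = π√(a_t³/μ).
So a_t = (μ t²/π²)^(1/3) = (3.986×10^5 × (25596)² / π²)^(1/3) = 29798 km.
Since a_t = (r₁ + r₂)/2, r₂ = 2a_t − r₁ = 2×29798 − 7820 = 51776 km.

r₂ = 51800 km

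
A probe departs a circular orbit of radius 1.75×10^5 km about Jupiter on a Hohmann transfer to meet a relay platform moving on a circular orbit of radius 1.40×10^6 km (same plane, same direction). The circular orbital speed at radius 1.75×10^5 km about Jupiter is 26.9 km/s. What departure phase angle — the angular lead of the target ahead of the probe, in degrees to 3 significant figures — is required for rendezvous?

φ = 104°

From the circular-orbit relation v² = μ/r at r = 1.75×10^5 km: μ = v²r = (26.9)² × 1.75×10^5 = 1.26632×10^8 km³/s².
Semi-major axis of the transfer orbit: a_t = (1.750×10^5 + 1.400×10^6)/2 = 7.875×10^5 km.
Transfer time t = π√(a_t³/μ) = 1.9510×10^5 s.
Target angular speed ω₂ = √(μ/r₂³) = 6.7933×10^-6 rad/s.
Angle swept by the target during transfer: ω₂·t = 1.3254 rad = 75.94°.
The probe traverses 180° on the transfer ellipse, so the target must lead by 180° − 75.94° = 104°.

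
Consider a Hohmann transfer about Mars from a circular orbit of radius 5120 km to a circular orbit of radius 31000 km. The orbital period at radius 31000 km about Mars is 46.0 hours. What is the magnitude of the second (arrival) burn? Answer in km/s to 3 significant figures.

Δv₂ = 0.550 km/s

From Kepler's third law T² = 4π²r³/μ at r = 31000 km, T = 46.0 hours = 46.0 × 3600 s = 1.656×10^5 s: μ = 4π²r³/T² = 42886.9 km³/s².
The Hohmann ellipse has a_t = (r₁ + r₂)/2 = 18060 km.
Circular speed at r = 31000 km: v_c = √(μ/r) = 1.1762 km/s.
Transfer-orbit speed at the same r (vis-viva, a = a_t): v_t = √[μ(2/r − 1/a_t)] = 0.62626 km/s.
Δv₂ = |v_t − v_c| = |0.62626 − 1.1762| = 0.5499 km/s.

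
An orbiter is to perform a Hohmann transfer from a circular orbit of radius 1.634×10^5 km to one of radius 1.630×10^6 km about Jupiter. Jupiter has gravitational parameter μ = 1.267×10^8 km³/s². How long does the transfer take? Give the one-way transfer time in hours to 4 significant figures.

The Hohmann ellipse has a_t = (r₁ + r₂)/2 = 8.967×10^5 km.
Half the transfer-orbit period gives t = π√(a_t³/μ) = 2.370×10^5 s.
Converting: 2.370×10^5 s ÷ 3600 s/hour = 65.83 hours.

t = 65.83 hours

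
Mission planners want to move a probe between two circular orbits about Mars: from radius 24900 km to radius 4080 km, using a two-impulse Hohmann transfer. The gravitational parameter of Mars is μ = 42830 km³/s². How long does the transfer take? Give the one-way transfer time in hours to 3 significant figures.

t = 7.35 hours

Semi-major axis of the transfer orbit: a_t = (24900 + 4080)/2 = 14490 km.
By Kepler's third law the transfer-orbit period is T = 2π√(a_t³/μ), so t = T/2 = 26477.6 s.
Converting: 26477.6 s ÷ 3600 s/hour = 7.35 hours.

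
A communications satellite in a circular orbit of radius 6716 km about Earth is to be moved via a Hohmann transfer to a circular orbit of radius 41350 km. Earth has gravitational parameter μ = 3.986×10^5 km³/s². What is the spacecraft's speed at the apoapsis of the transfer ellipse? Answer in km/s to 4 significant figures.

The Hohmann ellipse has a_t = (r₁ + r₂)/2 = 24033 km.
The apoapsis of the transfer ellipse is at r = 41350 km.
Vis-viva: v = √[μ(2/r − 1/a_t)] = √[3.986×10^5 × (2/41350 − 1/24033)] = 1.641 km/s.

v = 1.641 km/s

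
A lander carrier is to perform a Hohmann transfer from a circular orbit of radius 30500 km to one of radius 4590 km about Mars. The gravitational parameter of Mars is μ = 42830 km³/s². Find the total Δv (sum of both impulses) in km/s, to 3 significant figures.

Δv = 1.55 km/s

Semi-major axis of the transfer orbit: a_t = (30500 + 4590)/2 = 17545 km.
Circular speed at r₁: v₁ = √(μ/r₁) = √(42830/30500) = 1.185 km/s.
Transfer-orbit speed at r₁ (vis-viva equation): v_a = √[μ(2/r₁ − 1/a_t)] = 0.6061 km/s.
First burn Δv₁ = |v_a − v₁| = 0.5789 km/s.
Circular speed at r₂: v₂ = √(μ/r₂) = 3.05469 km/s.
Transfer-orbit speed at r₂: v_p = √[μ(2/r₂ − 1/a_t)] = 4.02755 km/s.
Second burn Δv₂ = |v₂ − v_p| = 0.9729 km/s.
Total Δv = Δv₁ + Δv₂ = 1.552 km/s.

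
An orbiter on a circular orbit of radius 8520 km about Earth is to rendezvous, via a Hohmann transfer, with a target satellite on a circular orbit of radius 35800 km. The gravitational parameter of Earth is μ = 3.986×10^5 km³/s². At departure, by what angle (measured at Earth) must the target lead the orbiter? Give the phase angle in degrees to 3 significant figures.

φ = 92.3°

Transfer-ellipse semi-major axis a_t = (r₁ + r₂)/2 = (8520 + 35800)/2 = 22160 km.
Transfer time t = π√(a_t³/μ) = 16410 s.
The target's mean motion on its circular orbit is ω₂ = √(μ/r₂³) = 9.321×10^-5 rad/s.
Angle swept by the target during transfer: ω₂·t = 1.530 rad = 87.66°.
Arrival is 180° from departure on the ellipse, so φ = 180° − 87.66° = 92.3°.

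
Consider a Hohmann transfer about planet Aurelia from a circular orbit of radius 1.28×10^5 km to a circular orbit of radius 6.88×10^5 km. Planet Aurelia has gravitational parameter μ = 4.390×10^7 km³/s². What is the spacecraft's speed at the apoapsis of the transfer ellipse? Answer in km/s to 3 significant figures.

The Hohmann ellipse has a_t = (r₁ + r₂)/2 = 4.080×10^5 km.
The apoapsis of the transfer ellipse is at r = 6.880×10^5 km.
Applying v² = μ(2/r − 1/a_t): v = 4.474 km/s.

v = 4.47 km/s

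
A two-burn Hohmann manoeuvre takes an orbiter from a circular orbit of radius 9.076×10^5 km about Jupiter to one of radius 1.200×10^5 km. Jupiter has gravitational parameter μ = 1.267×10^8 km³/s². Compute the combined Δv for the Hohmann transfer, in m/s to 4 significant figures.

Transfer-ellipse semi-major axis a_t = (r₁ + r₂)/2 = (9.076×10^5 + 1.200×10^5)/2 = 5.138×10^5 km.
Circular speed at r₁: v₁ = √(μ/r₁) = √(1.267×10^8/9.076×10^5) = 11.8152 km/s.
On the transfer ellipse at r₁, v² = μ(2/r − 1/a) gives v_a = √[μ(2/r₁ − 1/a_t)] = 5.70998 km/s.
First burn Δv₁ = |v_a − v₁| = 6.1052 km/s.
Circular speed at r₂: v₂ = √(μ/r₂) = 32.4936 km/s.
Transfer-orbit speed at r₂: v_p = √[μ(2/r₂ − 1/a_t)] = 43.1865 km/s.
Second burn Δv₂ = |v₂ − v_p| = 10.693 km/s.
Δv = Δv₁ + Δv₂ = 6.1052 + 10.693 = 16.80 km/s.

Δv = 16800 m/s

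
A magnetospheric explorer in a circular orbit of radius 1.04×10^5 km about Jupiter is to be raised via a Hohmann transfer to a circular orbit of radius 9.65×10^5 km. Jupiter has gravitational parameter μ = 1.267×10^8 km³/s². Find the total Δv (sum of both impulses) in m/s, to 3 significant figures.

Δv = 18400 m/s

Transfer-ellipse semi-major axis a_t = (r₁ + r₂)/2 = (1.040×10^5 + 9.650×10^5)/2 = 5.345×10^5 km.
At r₁ the circular-orbit speed is v₁ = √(μ/r₁) = 34.90 km/s.
Transfer-orbit speed at r₁ (vis-viva equation): v_p = √[μ(2/r₁ − 1/a_t)] = 46.90 km/s.
First burn Δv₁ = |v_p − v₁| = 12.00 km/s.
At r₂, v₂ = √(μ/r₂) = 11.458 km/s.
Transfer-orbit speed at r₂: v_a = √[μ(2/r₂ − 1/a_t)] = 5.0544 km/s.
Second burn Δv₂ = |v₂ − v_a| = 6.404 km/s.
Total Δv = Δv₁ + Δv₂ = 18.40 km/s.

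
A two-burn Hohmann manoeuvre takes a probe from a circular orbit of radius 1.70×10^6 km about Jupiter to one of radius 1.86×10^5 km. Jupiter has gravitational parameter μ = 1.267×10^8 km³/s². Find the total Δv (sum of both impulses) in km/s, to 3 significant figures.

The Hohmann ellipse has a_t = (r₁ + r₂)/2 = 9.430×10^5 km.
Circular speed at r₁: v₁ = √(μ/r₁) = √(1.267×10^8/1.700×10^6) = 8.633 km/s.
On the transfer ellipse at r₁, v² = μ(2/r − 1/a) gives v_a = √[μ(2/r₁ − 1/a_t)] = 3.834 km/s.
First burn Δv₁ = |v_a − v₁| = 4.799 km/s.
Circular speed at r₂: v₂ = √(μ/r₂) = 26.0995 km/s.
Transfer-orbit speed at r₂: v_p = √[μ(2/r₂ − 1/a_t)] = 35.0429 km/s.
Second burn Δv₂ = |v₂ − v_p| = 8.943 km/s.
Total Δv = Δv₁ + Δv₂ = 13.74 km/s.

Δv = 13.7 km/s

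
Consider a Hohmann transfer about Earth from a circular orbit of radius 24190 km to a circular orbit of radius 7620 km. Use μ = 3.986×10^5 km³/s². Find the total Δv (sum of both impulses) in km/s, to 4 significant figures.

Δv = 2.937 km/s

Semi-major axis of the transfer orbit: a_t = (24190 + 7620)/2 = 15905 km.
At r₁ the circular-orbit speed is v₁ = √(μ/r₁) = 4.0593 km/s.
Transfer-orbit speed at r₁ (vis-viva equation): v_a = √[μ(2/r₁ − 1/a_t)] = 2.8097 km/s.
First burn Δv₁ = |v_a − v₁| = 1.250 km/s.
At r₂, v₂ = √(μ/r₂) = 7.233 km/s.
Transfer-orbit speed at r₂: v_p = √[μ(2/r₂ − 1/a_t)] = 8.920 km/s.
Second burn Δv₂ = |v₂ − v_p| = 1.687 km/s.
Δv = Δv₁ + Δv₂ = 1.250 + 1.687 = 2.937 km/s.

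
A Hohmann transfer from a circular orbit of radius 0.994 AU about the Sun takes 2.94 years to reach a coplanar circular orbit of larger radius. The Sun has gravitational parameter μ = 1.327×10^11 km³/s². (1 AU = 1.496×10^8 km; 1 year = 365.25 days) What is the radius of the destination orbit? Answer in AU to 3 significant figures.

In km: r₁ = 0.994 × 1.496×10^8 = 1.487024×10^8 km.
Transfer time t = 2.94 years × 365.25 × 86400 s = 9.2779344×10^7 s, and t = π√(a_t³/μ).
So a_t = (μ t²/π²)^(1/3) = (1.327×10^11 × (9.2779344×10^7)² / π²)^(1/3) = 4.8733×10^8 km.
Since a_t = (r₁ + r₂)/2, r₂ = 2a_t − r₁ = 2×4.8733×10^8 − 1.487024×10^8 = 8.259576×10^8 km.
In AU: r₂ = 8.259576×10^8 / 1.496×10^8 = 5.52 AU.

r₂ = 5.52 AU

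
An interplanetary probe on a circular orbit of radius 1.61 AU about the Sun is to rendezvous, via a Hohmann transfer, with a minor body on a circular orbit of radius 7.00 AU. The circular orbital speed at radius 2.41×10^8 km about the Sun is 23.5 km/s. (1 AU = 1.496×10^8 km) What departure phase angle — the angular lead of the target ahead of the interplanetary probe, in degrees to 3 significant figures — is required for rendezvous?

From the circular-orbit relation v² = μ/r at r = 2.41×10^8 km: μ = v²r = (23.5)² × 2.41×10^8 = 1.33092×10^11 km³/s².
In km: r₁ = 1.61 × 1.496×10^8 = 2.40856×10^8 km; r₂ = 7.00 × 1.496×10^8 = 1.0472×10^9 km.
The Hohmann ellipse has a_t = (r₁ + r₂)/2 = 6.44028×10^8 km.
The half-period of the transfer ellipse is t = π√(a_t³/μ) = 1.40744×10^8 s.
The target's mean motion on its circular orbit is ω₂ = √(μ/r₂³) = 1.07654×10^-8 rad/s.
Angle swept by the target during transfer: ω₂·t = 1.5152 rad = 86.81°.
The interplanetary probe traverses 180° on the transfer ellipse, so the target must lead by 180° − 86.81° = 93.2°.

φ = 93.2°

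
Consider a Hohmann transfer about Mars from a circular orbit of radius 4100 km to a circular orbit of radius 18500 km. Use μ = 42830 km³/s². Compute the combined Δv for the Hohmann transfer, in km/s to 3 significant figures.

Transfer-ellipse semi-major axis a_t = (r₁ + r₂)/2 = (4100 + 18500)/2 = 11300 km.
Circular speed at r₁: v₁ = √(μ/r₁) = √(42830/4100) = 3.2321 km/s.
Transfer-orbit speed at r₁ (v² = μ(2/r − 1/a)): v_p = √[μ(2/r₁ − 1/a_t)] = 4.1355 km/s.
First burn Δv₁ = |v_p − v₁| = 0.9034 km/s.
At r₂, v₂ = √(μ/r₂) = 1.52156 km/s.
Transfer-orbit speed at r₂: v_a = √[μ(2/r₂ − 1/a_t)] = 0.916518 km/s.
Second burn Δv₂ = |v₂ − v_a| = 0.6050 km/s.
Δv = Δv₁ + Δv₂ = 0.9034 + 0.6050 = 1.508 km/s.

Δv = 1.51 km/s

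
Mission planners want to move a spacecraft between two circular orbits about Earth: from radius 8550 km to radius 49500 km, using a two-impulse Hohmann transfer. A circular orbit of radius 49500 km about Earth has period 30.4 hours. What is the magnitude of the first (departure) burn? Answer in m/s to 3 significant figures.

Δv₁ = 2090 m/s

From Kepler's third law T² = 4π²r³/μ at r = 49500 km, T = 30.4 hours = 30.4 × 3600 s = 1.0944×10^5 s: μ = 4π²r³/T² = 3.99782×10^5 km³/s².
Semi-major axis of the transfer orbit: a_t = (8550 + 49500)/2 = 29025 km.
Circular speed at r = 8550 km: v_c = √(μ/r) = 6.838 km/s.
Vis-viva on the transfer ellipse at r = 8550 km gives v_t = √[μ(2/r − 1/a_t)] = 8.930 km/s.
Δv₁ = |v_t − v_c| = |8.930 − 6.838| = 2.092 km/s.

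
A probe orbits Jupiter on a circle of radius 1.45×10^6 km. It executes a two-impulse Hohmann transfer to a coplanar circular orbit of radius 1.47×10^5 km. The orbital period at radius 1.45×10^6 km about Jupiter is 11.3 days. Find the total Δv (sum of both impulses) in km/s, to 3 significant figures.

From Kepler's third law T² = 4π²r³/μ at r = 1.45×10^6 km, T = 11.3 days = 11.3 × 86400 s = 9.7632×10^5 s: μ = 4π²r³/T² = 1.26264×10^8 km³/s².
Semi-major axis of the transfer orbit: a_t = (1.450×10^6 + 1.470×10^5)/2 = 7.985×10^5 km.
At r₁ the circular-orbit speed is v₁ = √(μ/r₁) = 9.331591 km/s.
On the transfer ellipse at r₁, vis-viva gives v_a = √[μ(2/r₁ − 1/a_t)] = 4.003842 km/s.
First burn Δv₁ = |v_a − v₁| = 5.3277 km/s.
At r₂, v₂ = √(μ/r₂) = 29.308 km/s.
Transfer-orbit speed at r₂: v_p = √[μ(2/r₂ − 1/a_t)] = 39.494 km/s.
Second burn Δv₂ = |v₂ − v_p| = 10.186 km/s.
Total Δv = Δv₁ + Δv₂ = 15.51 km/s.

Δv = 15.5 km/s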